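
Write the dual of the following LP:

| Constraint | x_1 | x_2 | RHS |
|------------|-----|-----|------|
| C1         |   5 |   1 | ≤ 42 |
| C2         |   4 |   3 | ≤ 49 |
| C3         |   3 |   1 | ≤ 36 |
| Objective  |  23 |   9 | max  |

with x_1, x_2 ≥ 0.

Primal max cᵀx s.t. Ax ≤ b, x ≥ 0  →  Dual min bᵀy s.t. Aᵀy ≥ c, y ≥ 0.

Minimize: z = 42y1 + 49y2 + 36y3

Subject to:
  5y1 + 4y2 + 3y3 ≥ 23
  y1 + 3y2 + y3 ≥ 9
  y1, y2, y3 ≥ 0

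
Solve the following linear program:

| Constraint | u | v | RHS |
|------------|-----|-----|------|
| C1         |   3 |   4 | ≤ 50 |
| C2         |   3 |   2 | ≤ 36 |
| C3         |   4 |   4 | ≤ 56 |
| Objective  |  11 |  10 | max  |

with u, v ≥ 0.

Evaluate the objective at each vertex of the feasible region:
  z(0, 0) = 0
  z(12, 0) = 132
  z(8, 6) = 148  ←
  z(6, 8) = 146
  z(0, 12.5) = 125
The maximum is at u = 8, v = 6.

u = 8, v = 6, z = 148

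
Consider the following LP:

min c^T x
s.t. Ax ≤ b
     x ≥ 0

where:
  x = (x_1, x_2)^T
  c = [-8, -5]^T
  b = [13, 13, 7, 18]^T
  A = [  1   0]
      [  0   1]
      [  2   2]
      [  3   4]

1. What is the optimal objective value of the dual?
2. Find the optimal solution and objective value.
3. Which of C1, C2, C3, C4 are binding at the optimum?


1. -28
2. x_1 = 3.5, x_2 = 0, z = -28
3. C3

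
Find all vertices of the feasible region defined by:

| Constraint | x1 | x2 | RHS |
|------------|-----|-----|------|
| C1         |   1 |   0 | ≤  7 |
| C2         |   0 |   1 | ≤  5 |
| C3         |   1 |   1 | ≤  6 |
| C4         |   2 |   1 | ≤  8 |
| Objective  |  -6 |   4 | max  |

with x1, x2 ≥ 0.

(0, 0), (4, 0), (2, 4), (1, 5), (0, 5)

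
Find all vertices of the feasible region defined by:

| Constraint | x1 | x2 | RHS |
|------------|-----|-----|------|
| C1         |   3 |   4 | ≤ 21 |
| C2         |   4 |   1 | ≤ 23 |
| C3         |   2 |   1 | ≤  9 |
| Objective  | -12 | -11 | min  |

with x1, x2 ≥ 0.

(0, 0), (4.5, 0), (3, 3), (0, 5.25)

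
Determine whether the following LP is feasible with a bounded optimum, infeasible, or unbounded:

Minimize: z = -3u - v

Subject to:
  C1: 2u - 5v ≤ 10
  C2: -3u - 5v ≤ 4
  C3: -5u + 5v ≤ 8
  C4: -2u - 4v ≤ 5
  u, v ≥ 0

Unbounded (objective can decrease without bound)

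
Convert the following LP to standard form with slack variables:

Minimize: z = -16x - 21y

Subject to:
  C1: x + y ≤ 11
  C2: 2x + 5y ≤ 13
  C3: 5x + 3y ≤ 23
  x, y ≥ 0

min z = -16x - 21y

s.t.
  x + y + s1 = 11
  2x + 5y + s2 = 13
  5x + 3y + s3 = 23
  x, y, s1, s2, s3 ≥ 0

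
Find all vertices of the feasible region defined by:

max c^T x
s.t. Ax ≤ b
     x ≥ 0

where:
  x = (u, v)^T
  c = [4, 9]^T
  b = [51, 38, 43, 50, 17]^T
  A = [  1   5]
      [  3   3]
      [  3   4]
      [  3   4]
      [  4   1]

(0, 0), (4.25, 0), (1.923, 9.308), (1, 10), (0, 10.2)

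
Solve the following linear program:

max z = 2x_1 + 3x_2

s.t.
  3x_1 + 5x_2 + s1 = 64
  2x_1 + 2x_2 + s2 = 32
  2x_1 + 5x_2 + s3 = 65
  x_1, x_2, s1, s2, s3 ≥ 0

Evaluate the objective at each vertex of the feasible region:
  z(0, 0) = 0
  z(16, 0) = 32
  z(8, 8) = 40  ←
  z(0, 12.8) = 38.4
The maximum is at x_1 = 8, x_2 = 8.

x_1 = 8, x_2 = 8, z = 40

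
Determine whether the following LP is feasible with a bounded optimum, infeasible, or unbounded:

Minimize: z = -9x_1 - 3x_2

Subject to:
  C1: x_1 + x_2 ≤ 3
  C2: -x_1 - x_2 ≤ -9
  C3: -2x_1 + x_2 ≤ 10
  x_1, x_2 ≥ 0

Infeasible (no feasible solution exists)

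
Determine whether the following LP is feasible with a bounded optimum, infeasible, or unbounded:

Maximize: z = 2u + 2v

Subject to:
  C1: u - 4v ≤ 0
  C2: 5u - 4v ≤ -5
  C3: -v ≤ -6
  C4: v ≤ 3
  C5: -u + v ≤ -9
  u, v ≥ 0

Infeasible (no feasible solution exists)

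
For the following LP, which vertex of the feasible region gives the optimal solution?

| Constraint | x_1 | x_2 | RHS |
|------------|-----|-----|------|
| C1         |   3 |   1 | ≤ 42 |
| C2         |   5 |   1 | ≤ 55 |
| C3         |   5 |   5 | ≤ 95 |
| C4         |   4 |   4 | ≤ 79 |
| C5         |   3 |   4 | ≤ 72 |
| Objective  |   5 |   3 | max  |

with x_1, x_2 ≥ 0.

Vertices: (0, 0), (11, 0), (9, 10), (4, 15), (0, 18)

Evaluate the objective at each vertex of the feasible region:
  z(0, 0) = 0
  z(11, 0) = 55
  z(9, 10) = 75  ←
  z(4, 15) = 65
  z(0, 18) = 54
The maximum is at x_1 = 9, x_2 = 10.

(9, 10)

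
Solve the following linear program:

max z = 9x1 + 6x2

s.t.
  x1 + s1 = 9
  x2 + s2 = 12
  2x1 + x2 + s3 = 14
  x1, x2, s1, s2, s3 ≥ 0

Evaluate the objective at each vertex of the feasible region:
  z(0, 0) = 0
  z(7, 0) = 63
  z(1, 12) = 81  ←
  z(0, 12) = 72
The maximum is at x1 = 1, x2 = 12.

x1 = 1, x2 = 12, z = 81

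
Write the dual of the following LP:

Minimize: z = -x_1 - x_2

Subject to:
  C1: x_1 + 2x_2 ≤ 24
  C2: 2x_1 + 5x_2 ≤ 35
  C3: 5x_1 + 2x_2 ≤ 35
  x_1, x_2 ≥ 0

Primal min cᵀx s.t. Ax ≤ b, x ≥ 0  →  Dual max −bᵀy s.t. Aᵀy ≥ −c, y ≥ 0.

Maximize: z = -24y1 - 35y2 - 35y3

Subject to:
  y1 + 2y2 + 5y3 ≥ 1
  2y1 + 5y2 + 2y3 ≥ 1
  y1, y2, y3 ≥ 0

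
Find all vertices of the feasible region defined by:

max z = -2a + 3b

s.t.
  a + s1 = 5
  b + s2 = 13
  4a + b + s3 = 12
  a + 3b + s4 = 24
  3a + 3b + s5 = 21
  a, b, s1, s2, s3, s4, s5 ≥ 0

(0, 0), (3, 0), (1.667, 5.333), (0, 7)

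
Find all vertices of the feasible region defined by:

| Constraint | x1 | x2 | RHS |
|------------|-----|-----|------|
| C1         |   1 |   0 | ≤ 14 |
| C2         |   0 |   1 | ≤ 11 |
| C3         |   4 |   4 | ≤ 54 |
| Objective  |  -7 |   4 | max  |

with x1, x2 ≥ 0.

(0, 0), (13.5, 0), (2.5, 11), (0, 11)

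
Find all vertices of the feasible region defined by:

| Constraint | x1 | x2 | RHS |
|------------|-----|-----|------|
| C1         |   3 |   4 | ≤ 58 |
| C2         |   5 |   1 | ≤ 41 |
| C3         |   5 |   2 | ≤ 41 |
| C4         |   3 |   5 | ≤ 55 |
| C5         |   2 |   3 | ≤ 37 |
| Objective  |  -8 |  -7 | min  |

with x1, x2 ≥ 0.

(0, 0), (8.2, 0), (5, 8), (0, 11)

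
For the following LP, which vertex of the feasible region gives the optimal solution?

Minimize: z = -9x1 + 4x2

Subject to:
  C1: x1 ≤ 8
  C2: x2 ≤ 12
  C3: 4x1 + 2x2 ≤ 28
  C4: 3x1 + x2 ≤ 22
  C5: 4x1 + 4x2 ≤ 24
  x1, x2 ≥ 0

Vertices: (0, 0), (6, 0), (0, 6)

Evaluate the objective at each vertex of the feasible region:
  z(0, 0) = 0
  z(6, 0) = -54  ←
  z(0, 6) = 24
The minimum is at x1 = 6, x2 = 0.

(6, 0)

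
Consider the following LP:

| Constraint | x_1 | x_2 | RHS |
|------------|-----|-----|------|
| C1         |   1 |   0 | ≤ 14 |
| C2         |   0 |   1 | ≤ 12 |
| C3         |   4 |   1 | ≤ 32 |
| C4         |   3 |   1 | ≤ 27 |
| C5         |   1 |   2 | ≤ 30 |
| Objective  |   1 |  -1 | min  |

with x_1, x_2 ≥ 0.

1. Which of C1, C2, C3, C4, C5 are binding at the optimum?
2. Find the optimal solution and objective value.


1. C2
2. x_1 = 0, x_2 = 12, z = -12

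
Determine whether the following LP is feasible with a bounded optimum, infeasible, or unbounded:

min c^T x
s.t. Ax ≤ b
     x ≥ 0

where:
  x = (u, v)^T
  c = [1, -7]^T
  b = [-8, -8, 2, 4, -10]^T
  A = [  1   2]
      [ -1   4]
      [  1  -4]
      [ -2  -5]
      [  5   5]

Infeasible (no feasible solution exists)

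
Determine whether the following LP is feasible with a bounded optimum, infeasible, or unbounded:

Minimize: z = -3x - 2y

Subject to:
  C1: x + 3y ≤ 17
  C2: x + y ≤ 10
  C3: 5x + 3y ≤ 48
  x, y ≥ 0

Feasible with a bounded optimal solution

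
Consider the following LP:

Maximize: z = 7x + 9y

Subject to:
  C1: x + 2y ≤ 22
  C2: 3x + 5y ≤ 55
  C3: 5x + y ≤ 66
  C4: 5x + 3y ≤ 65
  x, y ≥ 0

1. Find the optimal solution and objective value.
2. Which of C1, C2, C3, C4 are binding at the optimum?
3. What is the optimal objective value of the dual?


1. x = 10, y = 5, z = 115
2. C2, C4
3. 115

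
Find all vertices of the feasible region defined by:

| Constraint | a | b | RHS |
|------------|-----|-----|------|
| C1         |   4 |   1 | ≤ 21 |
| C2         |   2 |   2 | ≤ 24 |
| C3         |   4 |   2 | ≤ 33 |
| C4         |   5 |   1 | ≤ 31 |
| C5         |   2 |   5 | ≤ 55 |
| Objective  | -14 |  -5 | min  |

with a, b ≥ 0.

(0, 0), (5.25, 0), (3, 9), (1.667, 10.33), (0, 11)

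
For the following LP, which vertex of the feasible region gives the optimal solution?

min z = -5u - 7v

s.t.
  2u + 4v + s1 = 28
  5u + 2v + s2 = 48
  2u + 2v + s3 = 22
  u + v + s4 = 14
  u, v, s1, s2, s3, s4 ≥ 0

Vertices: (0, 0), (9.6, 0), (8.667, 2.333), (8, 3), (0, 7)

Evaluate the objective at each vertex of the feasible region:
  z(0, 0) = 0
  z(9.6, 0) = -48
  z(8.667, 2.333) = -59.67
  z(8, 3) = -61  ←
  z(0, 7) = -49
The minimum is at u = 8, v = 3.

(8, 3)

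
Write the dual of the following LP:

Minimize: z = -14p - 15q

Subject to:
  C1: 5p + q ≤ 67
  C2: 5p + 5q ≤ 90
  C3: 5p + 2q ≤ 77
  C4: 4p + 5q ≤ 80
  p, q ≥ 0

Primal min cᵀx s.t. Ax ≤ b, x ≥ 0  →  Dual max −bᵀy s.t. Aᵀy ≥ −c, y ≥ 0.

Maximize: z = -67y1 - 90y2 - 77y3 - 80y4

Subject to:
  5y1 + 5y2 + 5y3 + 4y4 ≥ 14
  y1 + 5y2 + 2y3 + 5y4 ≥ 15
  y1, y2, y3, y4 ≥ 0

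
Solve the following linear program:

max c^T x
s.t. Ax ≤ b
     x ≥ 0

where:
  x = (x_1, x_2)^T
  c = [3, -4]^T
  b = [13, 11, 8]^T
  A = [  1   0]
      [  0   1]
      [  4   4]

Evaluate the objective at each vertex of the feasible region:
  z(0, 0) = 0
  z(2, 0) = 6  ←
  z(0, 2) = -8
The maximum is at x_1 = 2, x_2 = 0.

x_1 = 2, x_2 = 0, z = 6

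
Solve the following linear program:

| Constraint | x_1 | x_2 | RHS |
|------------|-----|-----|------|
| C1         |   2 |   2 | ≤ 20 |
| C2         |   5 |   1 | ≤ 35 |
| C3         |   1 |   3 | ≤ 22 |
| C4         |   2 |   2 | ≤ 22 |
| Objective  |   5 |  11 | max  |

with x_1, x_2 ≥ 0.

Evaluate the objective at each vertex of the feasible region:
  z(0, 0) = 0
  z(7, 0) = 35
  z(6.25, 3.75) = 72.5
  z(4, 6) = 86  ←
  z(0, 7.333) = 80.67
The maximum is at x_1 = 4, x_2 = 6.

x_1 = 4, x_2 = 6, z = 86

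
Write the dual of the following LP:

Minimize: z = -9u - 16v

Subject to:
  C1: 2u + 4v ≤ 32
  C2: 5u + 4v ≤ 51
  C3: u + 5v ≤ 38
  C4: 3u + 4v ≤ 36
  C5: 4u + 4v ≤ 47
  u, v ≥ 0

Primal min cᵀx s.t. Ax ≤ b, x ≥ 0  →  Dual max −bᵀy s.t. Aᵀy ≥ −c, y ≥ 0.

Maximize: z = -32y1 - 51y2 - 38y3 - 36y4 - 47y5

Subject to:
  2y1 + 5y2 + y3 + 3y4 + 4y5 ≥ 9
  4y1 + 4y2 + 5y3 + 4y4 + 4y5 ≥ 16
  y1, y2, y3, y4, y5 ≥ 0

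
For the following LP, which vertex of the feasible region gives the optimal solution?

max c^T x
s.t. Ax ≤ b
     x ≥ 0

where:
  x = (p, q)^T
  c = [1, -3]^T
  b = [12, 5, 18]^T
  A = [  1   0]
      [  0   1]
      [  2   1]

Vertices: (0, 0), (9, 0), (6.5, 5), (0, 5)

Evaluate the objective at each vertex of the feasible region:
  z(0, 0) = 0
  z(9, 0) = 9  ←
  z(6.5, 5) = -8.5
  z(0, 5) = -15
The maximum is at p = 9, q = 0.

(9, 0)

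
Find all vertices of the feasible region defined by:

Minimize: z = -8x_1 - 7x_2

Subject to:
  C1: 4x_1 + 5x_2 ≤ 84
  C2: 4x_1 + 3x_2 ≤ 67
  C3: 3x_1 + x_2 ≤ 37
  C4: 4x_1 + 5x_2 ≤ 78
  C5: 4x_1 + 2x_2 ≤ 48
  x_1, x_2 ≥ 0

(0, 0), (12, 0), (7, 10), (0, 15.6)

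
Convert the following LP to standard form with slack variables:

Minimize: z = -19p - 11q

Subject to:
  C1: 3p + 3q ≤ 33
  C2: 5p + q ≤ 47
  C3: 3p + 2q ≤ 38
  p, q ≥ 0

min z = -19p - 11q

s.t.
  3p + 3q + s1 = 33
  5p + q + s2 = 47
  3p + 2q + s3 = 38
  p, q, s1, s2, s3 ≥ 0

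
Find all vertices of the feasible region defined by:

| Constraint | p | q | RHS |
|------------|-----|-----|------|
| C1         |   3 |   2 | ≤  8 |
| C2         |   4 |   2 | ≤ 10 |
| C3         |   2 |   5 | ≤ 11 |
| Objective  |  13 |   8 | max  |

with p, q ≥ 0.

(0, 0), (2.5, 0), (2, 1), (1.636, 1.545), (0, 2.2)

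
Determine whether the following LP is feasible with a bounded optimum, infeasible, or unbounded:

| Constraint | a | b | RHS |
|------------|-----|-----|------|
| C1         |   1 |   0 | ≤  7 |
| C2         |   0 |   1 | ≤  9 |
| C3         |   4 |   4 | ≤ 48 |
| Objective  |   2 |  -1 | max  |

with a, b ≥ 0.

Feasible with a bounded optimal solution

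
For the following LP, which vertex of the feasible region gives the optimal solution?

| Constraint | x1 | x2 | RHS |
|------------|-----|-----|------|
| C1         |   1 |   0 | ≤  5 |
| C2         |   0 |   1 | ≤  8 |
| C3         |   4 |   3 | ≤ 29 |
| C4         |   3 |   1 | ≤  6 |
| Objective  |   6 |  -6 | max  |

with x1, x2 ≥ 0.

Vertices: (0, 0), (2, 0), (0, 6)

Evaluate the objective at each vertex of the feasible region:
  z(0, 0) = 0
  z(2, 0) = 12  ←
  z(0, 6) = -36
The maximum is at x1 = 2, x2 = 0.

(2, 0)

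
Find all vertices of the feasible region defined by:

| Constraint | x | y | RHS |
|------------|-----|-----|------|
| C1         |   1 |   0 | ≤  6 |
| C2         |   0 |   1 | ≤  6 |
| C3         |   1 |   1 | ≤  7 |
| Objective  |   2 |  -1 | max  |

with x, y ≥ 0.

(0, 0), (6, 0), (6, 1), (1, 6), (0, 6)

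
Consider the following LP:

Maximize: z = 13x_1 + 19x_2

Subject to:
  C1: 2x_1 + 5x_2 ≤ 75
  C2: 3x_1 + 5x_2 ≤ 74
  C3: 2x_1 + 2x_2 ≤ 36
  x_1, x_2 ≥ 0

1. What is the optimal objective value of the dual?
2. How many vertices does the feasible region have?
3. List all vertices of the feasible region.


1. 294
2. 4
3. (0, 0), (18, 0), (8, 10), (0, 14.8)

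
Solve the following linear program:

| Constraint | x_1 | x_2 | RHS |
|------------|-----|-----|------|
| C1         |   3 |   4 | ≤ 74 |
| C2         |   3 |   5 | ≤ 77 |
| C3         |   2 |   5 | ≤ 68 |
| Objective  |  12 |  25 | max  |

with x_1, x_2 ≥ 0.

Evaluate the objective at each vertex of the feasible region:
  z(0, 0) = 0
  z(24.67, 0) = 296
  z(20.67, 3) = 323
  z(9, 10) = 358  ←
  z(0, 13.6) = 340
The maximum is at x_1 = 9, x_2 = 10.

x_1 = 9, x_2 = 10, z = 358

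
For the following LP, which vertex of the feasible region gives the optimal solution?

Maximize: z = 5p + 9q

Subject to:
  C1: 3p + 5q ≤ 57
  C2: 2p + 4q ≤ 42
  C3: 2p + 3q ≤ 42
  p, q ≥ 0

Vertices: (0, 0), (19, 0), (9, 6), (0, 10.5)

Evaluate the objective at each vertex of the feasible region:
  z(0, 0) = 0
  z(19, 0) = 95
  z(9, 6) = 99  ←
  z(0, 10.5) = 94.5
The maximum is at p = 9, q = 6.

(9, 6)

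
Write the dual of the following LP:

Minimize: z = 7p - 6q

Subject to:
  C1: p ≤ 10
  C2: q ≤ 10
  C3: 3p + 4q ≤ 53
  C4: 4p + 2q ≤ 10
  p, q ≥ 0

Primal min cᵀx s.t. Ax ≤ b, x ≥ 0  →  Dual max −bᵀy s.t. Aᵀy ≥ −c, y ≥ 0.

Maximize: z = -10y1 - 10y2 - 53y3 - 10y4

Subject to:
  y1 + 3y3 + 4y4 ≥ -7
  y2 + 4y3 + 2y4 ≥ 6
  y1, y2, y3, y4 ≥ 0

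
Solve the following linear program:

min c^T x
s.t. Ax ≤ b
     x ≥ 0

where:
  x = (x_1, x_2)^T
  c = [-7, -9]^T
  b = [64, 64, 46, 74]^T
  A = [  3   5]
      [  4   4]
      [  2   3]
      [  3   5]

Evaluate the objective at each vertex of the feasible region:
  z(0, 0) = 0
  z(16, 0) = -112
  z(8, 8) = -128  ←
  z(0, 12.8) = -115.2
The minimum is at x_1 = 8, x_2 = 8.

x_1 = 8, x_2 = 8, z = -128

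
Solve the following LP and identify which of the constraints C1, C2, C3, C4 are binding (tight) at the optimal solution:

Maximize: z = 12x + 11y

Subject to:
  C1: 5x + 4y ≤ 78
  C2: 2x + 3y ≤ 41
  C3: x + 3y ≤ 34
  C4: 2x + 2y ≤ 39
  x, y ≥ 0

At x = 10, y = 7, compute slack b - a·x for each constraint:
  C1: 78 − 78 = 0  (binding)
  C2: 41 − 41 = 0  (binding)
  C3: 34 − 31 = 3  (slack)
  C4: 39 − 34 = 5  (slack)

Optimal: x = 10, y = 7
Binding: C1, C2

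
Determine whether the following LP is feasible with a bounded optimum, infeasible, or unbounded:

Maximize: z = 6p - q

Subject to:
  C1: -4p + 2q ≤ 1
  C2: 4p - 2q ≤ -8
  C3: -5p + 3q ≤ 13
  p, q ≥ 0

Infeasible (no feasible solution exists)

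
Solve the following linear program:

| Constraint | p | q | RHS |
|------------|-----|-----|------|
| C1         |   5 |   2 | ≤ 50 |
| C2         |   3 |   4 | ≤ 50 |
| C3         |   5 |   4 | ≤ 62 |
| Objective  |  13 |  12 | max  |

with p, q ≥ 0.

Evaluate the objective at each vertex of the feasible region:
  z(0, 0) = 0
  z(10, 0) = 130
  z(7.6, 6) = 170.8
  z(6, 8) = 174  ←
  z(0, 12.5) = 150
The maximum is at p = 6, q = 8.

p = 6, q = 8, z = 174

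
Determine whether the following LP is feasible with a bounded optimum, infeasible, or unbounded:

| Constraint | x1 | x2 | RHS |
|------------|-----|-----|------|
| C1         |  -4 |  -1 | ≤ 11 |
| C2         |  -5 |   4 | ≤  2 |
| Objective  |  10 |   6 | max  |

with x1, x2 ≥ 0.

Unbounded (objective can increase without bound)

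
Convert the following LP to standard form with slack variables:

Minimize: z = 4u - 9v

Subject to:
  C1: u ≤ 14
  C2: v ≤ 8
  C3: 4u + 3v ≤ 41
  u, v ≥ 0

min z = 4u - 9v

s.t.
  u + s1 = 14
  v + s2 = 8
  4u + 3v + s3 = 41
  u, v, s1, s2, s3 ≥ 0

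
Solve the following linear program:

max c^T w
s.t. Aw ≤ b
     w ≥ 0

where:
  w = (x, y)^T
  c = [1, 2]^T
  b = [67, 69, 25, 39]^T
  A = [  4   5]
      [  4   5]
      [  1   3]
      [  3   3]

Evaluate the objective at each vertex of the feasible region:
  z(0, 0) = 0
  z(13, 0) = 13
  z(7, 6) = 19  ←
  z(0, 8.333) = 16.67
The maximum is at x = 7, y = 6.

x = 7, y = 6, z = 19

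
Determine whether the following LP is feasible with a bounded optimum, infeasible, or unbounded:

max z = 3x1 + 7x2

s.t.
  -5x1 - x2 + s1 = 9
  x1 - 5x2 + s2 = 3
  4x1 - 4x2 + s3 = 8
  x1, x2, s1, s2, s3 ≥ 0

Unbounded (objective can increase without bound)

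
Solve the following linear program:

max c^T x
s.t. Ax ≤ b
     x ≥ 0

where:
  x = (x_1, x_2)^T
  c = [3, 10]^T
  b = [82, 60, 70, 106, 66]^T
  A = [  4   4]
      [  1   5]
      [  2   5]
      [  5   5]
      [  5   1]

Evaluate the objective at each vertex of the feasible region:
  z(0, 0) = 0
  z(13.2, 0) = 39.6
  z(11.38, 9.125) = 125.4
  z(10.83, 9.667) = 129.2
  z(10, 10) = 130  ←
  z(0, 12) = 120
The maximum is at x_1 = 10, x_2 = 10.

x_1 = 10, x_2 = 10, z = 130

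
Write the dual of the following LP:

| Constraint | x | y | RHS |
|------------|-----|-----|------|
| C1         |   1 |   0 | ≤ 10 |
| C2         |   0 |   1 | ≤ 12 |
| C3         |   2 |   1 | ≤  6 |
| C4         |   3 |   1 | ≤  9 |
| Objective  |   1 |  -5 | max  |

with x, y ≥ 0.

Primal max cᵀx s.t. Ax ≤ b, x ≥ 0  →  Dual min bᵀy s.t. Aᵀy ≥ c, y ≥ 0.

Minimize: z = 10y1 + 12y2 + 6y3 + 9y4

Subject to:
  y1 + 2y3 + 3y4 ≥ 1
  y2 + y3 + y4 ≥ -5
  y1, y2, y3, y4 ≥ 0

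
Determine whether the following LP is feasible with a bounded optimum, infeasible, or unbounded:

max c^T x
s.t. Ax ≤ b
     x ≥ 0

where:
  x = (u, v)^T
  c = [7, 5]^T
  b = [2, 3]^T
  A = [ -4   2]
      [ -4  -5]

Unbounded (objective can increase without bound)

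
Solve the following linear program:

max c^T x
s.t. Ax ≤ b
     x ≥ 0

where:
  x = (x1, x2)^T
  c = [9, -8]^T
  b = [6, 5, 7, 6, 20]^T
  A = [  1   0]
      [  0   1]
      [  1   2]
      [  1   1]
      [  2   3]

Evaluate the objective at each vertex of the feasible region:
  z(0, 0) = 0
  z(6, 0) = 54  ←
  z(5, 1) = 37
  z(0, 3.5) = -28
The maximum is at x1 = 6, x2 = 0.

x1 = 6, x2 = 0, z = 54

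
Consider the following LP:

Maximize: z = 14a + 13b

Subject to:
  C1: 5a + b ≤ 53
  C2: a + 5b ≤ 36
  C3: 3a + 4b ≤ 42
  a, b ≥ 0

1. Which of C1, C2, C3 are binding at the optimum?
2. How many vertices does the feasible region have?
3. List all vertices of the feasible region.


1. C1, C3
2. 5
3. (0, 0), (10.6, 0), (10, 3), (6, 6), (0, 7.2)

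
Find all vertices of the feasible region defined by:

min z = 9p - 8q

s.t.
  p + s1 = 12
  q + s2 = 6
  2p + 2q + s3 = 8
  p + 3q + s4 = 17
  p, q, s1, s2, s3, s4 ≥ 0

(0, 0), (4, 0), (0, 4)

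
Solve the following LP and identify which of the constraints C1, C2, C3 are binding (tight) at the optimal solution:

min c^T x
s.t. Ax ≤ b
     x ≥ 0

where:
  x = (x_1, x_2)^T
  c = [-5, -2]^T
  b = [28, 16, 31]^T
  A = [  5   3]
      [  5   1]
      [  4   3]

At x_1 = 2, x_2 = 6, compute slack b - a·x for each constraint:
  C1: 28 − 28 = 0  (binding)
  C2: 16 − 16 = 0  (binding)
  C3: 31 − 26 = 5  (slack)

Optimal: x_1 = 2, x_2 = 6
Binding: C1, C2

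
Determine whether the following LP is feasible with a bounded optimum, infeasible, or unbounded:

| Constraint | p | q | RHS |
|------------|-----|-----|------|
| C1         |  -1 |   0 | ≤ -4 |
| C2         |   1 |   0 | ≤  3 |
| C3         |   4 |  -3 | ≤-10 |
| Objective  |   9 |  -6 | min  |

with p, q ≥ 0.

Infeasible (no feasible solution exists)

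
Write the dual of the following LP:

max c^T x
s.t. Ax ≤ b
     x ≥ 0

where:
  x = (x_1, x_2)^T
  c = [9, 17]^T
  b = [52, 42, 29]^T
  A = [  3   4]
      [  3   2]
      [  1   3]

Primal max cᵀx s.t. Ax ≤ b, x ≥ 0  →  Dual min bᵀy s.t. Aᵀy ≥ c, y ≥ 0.

Minimize: z = 52y1 + 42y2 + 29y3

Subject to:
  3y1 + 3y2 + y3 ≥ 9
  4y1 + 2y2 + 3y3 ≥ 17
  y1, y2, y3 ≥ 0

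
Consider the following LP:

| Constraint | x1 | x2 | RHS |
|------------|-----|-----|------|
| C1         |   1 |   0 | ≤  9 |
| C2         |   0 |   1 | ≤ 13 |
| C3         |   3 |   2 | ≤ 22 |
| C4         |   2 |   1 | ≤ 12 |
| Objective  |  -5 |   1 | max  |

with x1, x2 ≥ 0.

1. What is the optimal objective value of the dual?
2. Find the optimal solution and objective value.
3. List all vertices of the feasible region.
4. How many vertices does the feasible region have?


1. 11
2. x1 = 0, x2 = 11, z = 11
3. (0, 0), (6, 0), (2, 8), (0, 11)
4. 4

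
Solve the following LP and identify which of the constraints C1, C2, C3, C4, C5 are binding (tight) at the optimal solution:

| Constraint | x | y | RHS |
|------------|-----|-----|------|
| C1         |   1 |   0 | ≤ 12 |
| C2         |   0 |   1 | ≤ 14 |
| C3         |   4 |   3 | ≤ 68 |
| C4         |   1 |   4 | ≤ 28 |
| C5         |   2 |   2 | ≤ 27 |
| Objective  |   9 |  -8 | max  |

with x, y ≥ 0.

At x = 12, y = 0, compute slack b - a·x for each constraint:
  C1: 12 − 12 = 0  (binding)
  C2: 14 − 0 = 14  (slack)
  C3: 68 − 48 = 20  (slack)
  C4: 28 − 12 = 16  (slack)
  C5: 27 − 24 = 3  (slack)

Optimal: x = 12, y = 0
Binding: C1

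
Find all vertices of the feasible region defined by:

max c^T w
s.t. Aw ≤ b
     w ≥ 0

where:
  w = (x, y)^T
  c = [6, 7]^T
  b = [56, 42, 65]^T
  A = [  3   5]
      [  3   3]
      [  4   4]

(0, 0), (14, 0), (7, 7), (0, 11.2)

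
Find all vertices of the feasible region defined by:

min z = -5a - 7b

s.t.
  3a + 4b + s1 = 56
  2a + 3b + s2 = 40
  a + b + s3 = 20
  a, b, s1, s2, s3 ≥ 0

(0, 0), (18.67, 0), (8, 8), (0, 13.33)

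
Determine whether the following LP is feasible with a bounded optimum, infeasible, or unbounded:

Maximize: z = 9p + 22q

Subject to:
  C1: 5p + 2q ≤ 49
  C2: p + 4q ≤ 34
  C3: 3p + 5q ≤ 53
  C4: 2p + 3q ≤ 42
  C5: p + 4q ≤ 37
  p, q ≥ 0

Feasible with a bounded optimal solution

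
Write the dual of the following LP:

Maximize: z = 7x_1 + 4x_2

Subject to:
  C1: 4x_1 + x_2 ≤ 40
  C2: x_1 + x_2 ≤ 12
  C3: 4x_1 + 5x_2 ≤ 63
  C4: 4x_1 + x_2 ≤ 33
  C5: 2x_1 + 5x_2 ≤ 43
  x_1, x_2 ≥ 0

Primal max cᵀx s.t. Ax ≤ b, x ≥ 0  →  Dual min bᵀy s.t. Aᵀy ≥ c, y ≥ 0.

Minimize: z = 40y1 + 12y2 + 63y3 + 33y4 + 43y5

Subject to:
  4y1 + y2 + 4y3 + 4y4 + 2y5 ≥ 7
  y1 + y2 + 5y3 + y4 + 5y5 ≥ 4
  y1, y2, y3, y4, y5 ≥ 0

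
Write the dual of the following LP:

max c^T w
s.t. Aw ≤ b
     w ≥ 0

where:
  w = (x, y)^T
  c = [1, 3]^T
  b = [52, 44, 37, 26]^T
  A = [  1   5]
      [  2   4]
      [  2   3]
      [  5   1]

Primal max cᵀx s.t. Ax ≤ b, x ≥ 0  →  Dual min bᵀy s.t. Aᵀy ≥ c, y ≥ 0.

Minimize: z = 52y1 + 44y2 + 37y3 + 26y4

Subject to:
  y1 + 2y2 + 2y3 + 5y4 ≥ 1
  5y1 + 4y2 + 3y3 + y4 ≥ 3
  y1, y2, y3, y4 ≥ 0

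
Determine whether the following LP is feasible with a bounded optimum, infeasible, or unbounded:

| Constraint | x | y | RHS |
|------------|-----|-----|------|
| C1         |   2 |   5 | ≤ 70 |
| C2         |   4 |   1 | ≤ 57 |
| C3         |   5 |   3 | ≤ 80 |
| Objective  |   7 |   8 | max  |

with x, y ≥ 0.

Feasible with a bounded optimal solution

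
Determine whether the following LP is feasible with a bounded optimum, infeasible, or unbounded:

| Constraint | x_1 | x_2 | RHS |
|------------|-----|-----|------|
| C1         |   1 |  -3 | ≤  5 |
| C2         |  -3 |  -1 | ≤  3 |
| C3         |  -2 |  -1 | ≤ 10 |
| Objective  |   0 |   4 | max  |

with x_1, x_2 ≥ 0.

Unbounded (objective can increase without bound)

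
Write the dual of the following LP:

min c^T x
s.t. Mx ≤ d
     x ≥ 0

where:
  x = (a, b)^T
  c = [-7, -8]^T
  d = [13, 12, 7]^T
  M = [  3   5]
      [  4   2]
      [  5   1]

Primal min cᵀx s.t. Ax ≤ b, x ≥ 0  →  Dual max −bᵀy s.t. Aᵀy ≥ −c, y ≥ 0.

Maximize: z = -13y1 - 12y2 - 7y3

Subject to:
  3y1 + 4y2 + 5y3 ≥ 7
  5y1 + 2y2 + y3 ≥ 8
  y1, y2, y3 ≥ 0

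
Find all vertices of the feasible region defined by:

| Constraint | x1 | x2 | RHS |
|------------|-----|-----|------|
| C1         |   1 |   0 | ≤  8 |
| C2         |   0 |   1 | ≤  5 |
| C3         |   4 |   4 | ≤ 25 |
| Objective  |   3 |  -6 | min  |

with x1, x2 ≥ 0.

(0, 0), (6.25, 0), (1.25, 5), (0, 5)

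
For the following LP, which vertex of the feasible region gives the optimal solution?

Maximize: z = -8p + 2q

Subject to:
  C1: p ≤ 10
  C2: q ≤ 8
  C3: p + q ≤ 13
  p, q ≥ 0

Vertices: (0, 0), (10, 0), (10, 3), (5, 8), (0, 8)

Evaluate the objective at each vertex of the feasible region:
  z(0, 0) = 0
  z(10, 0) = -80
  z(10, 3) = -74
  z(5, 8) = -24
  z(0, 8) = 16  ←
The maximum is at p = 0, q = 8.

(0, 8)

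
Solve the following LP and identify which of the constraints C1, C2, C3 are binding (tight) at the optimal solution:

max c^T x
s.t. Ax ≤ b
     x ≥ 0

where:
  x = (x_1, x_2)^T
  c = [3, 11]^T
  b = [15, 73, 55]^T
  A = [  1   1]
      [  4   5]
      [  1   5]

At x_1 = 5, x_2 = 10, compute slack b - a·x for each constraint:
  C1: 15 − 15 = 0  (binding)
  C2: 73 − 70 = 3  (slack)
  C3: 55 − 55 = 0  (binding)

Optimal: x_1 = 5, x_2 = 10
Binding: C1, C3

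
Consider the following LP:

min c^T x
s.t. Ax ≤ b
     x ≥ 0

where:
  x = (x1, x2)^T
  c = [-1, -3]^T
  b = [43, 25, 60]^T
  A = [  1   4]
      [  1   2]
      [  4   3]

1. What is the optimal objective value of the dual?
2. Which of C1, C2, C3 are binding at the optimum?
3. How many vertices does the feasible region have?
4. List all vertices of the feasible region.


1. -34
2. C1, C2
3. 5
4. (0, 0), (15, 0), (9, 8), (7, 9), (0, 10.75)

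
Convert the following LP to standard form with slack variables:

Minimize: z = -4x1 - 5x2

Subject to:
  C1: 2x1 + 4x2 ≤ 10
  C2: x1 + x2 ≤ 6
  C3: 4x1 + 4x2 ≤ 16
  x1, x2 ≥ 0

min z = -4x1 - 5x2

s.t.
  2x1 + 4x2 + s1 = 10
  x1 + x2 + s2 = 6
  4x1 + 4x2 + s3 = 16
  x1, x2, s1, s2, s3 ≥ 0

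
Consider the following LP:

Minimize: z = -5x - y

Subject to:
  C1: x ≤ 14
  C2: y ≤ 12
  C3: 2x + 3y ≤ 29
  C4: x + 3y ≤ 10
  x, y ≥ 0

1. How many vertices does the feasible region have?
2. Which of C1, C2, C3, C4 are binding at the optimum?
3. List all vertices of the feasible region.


1. 3
2. C4
3. (0, 0), (10, 0), (0, 3.333)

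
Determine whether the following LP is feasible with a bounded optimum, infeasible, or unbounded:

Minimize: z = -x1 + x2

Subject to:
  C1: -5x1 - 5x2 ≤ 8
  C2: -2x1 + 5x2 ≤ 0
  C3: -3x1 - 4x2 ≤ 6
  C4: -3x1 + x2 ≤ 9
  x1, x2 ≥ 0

Unbounded (objective can decrease without bound)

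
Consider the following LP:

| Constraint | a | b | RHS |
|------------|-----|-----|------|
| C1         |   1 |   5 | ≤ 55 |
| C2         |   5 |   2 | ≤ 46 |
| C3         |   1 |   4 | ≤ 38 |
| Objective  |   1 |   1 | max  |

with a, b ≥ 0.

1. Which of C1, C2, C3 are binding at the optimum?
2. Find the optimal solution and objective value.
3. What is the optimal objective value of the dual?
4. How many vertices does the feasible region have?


1. C2, C3
2. a = 6, b = 8, z = 14
3. 14
4. 4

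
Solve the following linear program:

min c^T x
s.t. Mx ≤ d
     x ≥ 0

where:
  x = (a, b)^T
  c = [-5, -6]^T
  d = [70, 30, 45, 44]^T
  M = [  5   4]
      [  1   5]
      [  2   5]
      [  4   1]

Evaluate the objective at each vertex of the feasible region:
  z(0, 0) = 0
  z(11, 0) = -55
  z(10, 4) = -74  ←
  z(0, 6) = -36
The minimum is at a = 10, b = 4.

a = 10, b = 4, z = -74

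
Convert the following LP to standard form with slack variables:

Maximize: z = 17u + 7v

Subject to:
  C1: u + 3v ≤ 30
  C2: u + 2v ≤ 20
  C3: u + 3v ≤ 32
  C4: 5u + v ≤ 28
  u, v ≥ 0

max z = 17u + 7v

s.t.
  u + 3v + s1 = 30
  u + 2v + s2 = 20
  u + 3v + s3 = 32
  5u + v + s4 = 28
  u, v, s1, s2, s3, s4 ≥ 0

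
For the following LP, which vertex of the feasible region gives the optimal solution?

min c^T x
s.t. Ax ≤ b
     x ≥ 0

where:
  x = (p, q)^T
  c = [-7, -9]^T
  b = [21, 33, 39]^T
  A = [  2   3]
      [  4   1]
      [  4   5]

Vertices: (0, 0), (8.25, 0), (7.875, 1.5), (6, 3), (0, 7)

Evaluate the objective at each vertex of the feasible region:
  z(0, 0) = 0
  z(8.25, 0) = -57.75
  z(7.875, 1.5) = -68.62
  z(6, 3) = -69  ←
  z(0, 7) = -63
The minimum is at p = 6, q = 3.

(6, 3)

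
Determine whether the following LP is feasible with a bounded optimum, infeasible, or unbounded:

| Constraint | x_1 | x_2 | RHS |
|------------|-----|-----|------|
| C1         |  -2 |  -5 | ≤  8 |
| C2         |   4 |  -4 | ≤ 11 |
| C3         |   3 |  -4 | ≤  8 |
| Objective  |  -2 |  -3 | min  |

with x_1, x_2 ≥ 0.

Unbounded (objective can decrease without bound)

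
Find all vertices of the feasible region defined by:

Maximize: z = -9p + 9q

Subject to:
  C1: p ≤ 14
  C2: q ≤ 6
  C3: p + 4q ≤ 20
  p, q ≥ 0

(0, 0), (14, 0), (14, 1.5), (0, 5)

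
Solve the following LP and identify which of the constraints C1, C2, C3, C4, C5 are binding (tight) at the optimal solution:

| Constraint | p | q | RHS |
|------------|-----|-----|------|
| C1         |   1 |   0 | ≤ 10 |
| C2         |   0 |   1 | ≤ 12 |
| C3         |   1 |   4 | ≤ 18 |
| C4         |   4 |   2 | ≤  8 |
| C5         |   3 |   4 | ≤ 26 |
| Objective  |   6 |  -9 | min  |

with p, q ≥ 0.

At p = 0, q = 4, compute slack b - a·x for each constraint:
  C1: 10 − 0 = 10  (slack)
  C2: 12 − 4 = 8  (slack)
  C3: 18 − 16 = 2  (slack)
  C4: 8 − 8 = 0  (binding)
  C5: 26 − 16 = 10  (slack)

Optimal: p = 0, q = 4
Binding: C4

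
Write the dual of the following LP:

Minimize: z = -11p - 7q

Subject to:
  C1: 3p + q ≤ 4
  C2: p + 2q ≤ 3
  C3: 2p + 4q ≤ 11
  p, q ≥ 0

Primal min cᵀx s.t. Ax ≤ b, x ≥ 0  →  Dual max −bᵀy s.t. Aᵀy ≥ −c, y ≥ 0.

Maximize: z = -4y1 - 3y2 - 11y3

Subject to:
  3y1 + y2 + 2y3 ≥ 11
  y1 + 2y2 + 4y3 ≥ 7
  y1, y2, y3 ≥ 0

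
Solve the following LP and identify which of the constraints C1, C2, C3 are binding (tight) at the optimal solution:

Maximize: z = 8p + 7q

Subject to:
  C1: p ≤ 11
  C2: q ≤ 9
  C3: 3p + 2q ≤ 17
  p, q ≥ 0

At p = 0, q = 8.5, compute slack b - a·x for each constraint:
  C1: 11 − 0 = 11  (slack)
  C2: 9 − 8.5 = 0.5  (slack)
  C3: 17 − 17 = 0  (binding)

Optimal: p = 0, q = 8.5
Binding: C3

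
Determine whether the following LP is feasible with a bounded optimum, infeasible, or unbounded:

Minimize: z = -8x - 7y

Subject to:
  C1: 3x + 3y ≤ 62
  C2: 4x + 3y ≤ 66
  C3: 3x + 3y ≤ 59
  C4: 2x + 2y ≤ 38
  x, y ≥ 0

Feasible with a bounded optimal solution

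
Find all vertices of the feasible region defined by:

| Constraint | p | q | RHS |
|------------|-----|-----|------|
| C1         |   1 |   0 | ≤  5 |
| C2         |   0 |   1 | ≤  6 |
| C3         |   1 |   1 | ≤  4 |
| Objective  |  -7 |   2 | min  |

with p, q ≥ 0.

(0, 0), (4, 0), (0, 4)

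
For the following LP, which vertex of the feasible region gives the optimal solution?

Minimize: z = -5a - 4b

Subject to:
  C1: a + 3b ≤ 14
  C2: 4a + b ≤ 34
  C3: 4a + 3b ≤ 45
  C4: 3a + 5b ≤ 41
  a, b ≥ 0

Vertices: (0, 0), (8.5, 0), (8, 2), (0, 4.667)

Evaluate the objective at each vertex of the feasible region:
  z(0, 0) = 0
  z(8.5, 0) = -42.5
  z(8, 2) = -48  ←
  z(0, 4.667) = -18.67
The minimum is at a = 8, b = 2.

(8, 2)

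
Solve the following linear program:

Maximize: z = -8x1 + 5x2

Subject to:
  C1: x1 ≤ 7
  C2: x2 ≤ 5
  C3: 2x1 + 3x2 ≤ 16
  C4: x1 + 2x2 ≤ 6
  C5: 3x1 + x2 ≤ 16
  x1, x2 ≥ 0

Evaluate the objective at each vertex of the feasible region:
  z(0, 0) = 0
  z(5.333, 0) = -42.67
  z(5.2, 0.4) = -39.6
  z(0, 3) = 15  ←
The maximum is at x1 = 0, x2 = 3.

x1 = 0, x2 = 3, z = 15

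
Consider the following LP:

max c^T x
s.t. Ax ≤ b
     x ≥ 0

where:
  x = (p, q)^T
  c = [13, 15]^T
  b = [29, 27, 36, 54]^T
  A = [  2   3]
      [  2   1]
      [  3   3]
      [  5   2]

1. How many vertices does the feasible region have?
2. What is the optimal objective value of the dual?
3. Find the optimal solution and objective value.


1. 5
2. 166
3. p = 7, q = 5, z = 166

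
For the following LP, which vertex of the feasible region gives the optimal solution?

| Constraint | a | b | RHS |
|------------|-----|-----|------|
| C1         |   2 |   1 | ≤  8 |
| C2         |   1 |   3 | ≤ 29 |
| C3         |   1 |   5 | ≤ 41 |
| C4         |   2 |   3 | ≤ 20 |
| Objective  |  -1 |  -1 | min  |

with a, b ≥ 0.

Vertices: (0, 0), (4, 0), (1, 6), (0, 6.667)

Evaluate the objective at each vertex of the feasible region:
  z(0, 0) = 0
  z(4, 0) = -4
  z(1, 6) = -7  ←
  z(0, 6.667) = -6.667
The minimum is at a = 1, b = 6.

(1, 6)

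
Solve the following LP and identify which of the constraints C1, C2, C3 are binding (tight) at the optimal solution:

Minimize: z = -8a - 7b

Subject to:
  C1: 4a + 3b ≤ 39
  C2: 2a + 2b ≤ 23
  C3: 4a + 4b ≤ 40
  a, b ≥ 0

At a = 9, b = 1, compute slack b - a·x for each constraint:
  C1: 39 − 39 = 0  (binding)
  C2: 23 − 20 = 3  (slack)
  C3: 40 − 40 = 0  (binding)

Optimal: a = 9, b = 1
Binding: C1, C3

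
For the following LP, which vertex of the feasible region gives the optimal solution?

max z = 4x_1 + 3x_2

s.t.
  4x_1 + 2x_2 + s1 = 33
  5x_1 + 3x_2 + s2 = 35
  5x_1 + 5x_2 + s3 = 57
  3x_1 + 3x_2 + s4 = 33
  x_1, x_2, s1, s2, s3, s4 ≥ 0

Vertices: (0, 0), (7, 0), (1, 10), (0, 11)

Evaluate the objective at each vertex of the feasible region:
  z(0, 0) = 0
  z(7, 0) = 28
  z(1, 10) = 34  ←
  z(0, 11) = 33
The maximum is at x_1 = 1, x_2 = 10.

(1, 10)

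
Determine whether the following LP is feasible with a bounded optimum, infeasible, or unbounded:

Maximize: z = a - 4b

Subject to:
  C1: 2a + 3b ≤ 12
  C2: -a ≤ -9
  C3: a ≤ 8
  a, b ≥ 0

Infeasible (no feasible solution exists)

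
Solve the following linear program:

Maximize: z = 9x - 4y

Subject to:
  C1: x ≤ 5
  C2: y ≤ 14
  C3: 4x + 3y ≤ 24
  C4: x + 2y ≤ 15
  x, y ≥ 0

Evaluate the objective at each vertex of the feasible region:
  z(0, 0) = 0
  z(5, 0) = 45  ←
  z(5, 1.333) = 39.67
  z(0.6, 7.2) = -23.4
  z(0, 7.5) = -30
The maximum is at x = 5, y = 0.

x = 5, y = 0, z = 45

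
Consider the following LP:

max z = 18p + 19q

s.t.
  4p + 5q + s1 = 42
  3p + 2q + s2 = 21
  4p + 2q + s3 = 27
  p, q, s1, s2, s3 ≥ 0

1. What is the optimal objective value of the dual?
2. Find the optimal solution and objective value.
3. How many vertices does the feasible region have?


1. 168
2. p = 3, q = 6, z = 168
3. 5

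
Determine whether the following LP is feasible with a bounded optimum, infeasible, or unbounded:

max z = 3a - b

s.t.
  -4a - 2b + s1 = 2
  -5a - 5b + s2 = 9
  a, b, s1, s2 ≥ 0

Unbounded (objective can increase without bound)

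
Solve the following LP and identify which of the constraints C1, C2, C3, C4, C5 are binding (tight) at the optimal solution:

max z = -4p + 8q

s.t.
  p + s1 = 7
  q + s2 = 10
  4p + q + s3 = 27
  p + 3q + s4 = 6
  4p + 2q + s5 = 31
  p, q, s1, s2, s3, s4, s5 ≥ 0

At p = 0, q = 2, compute slack b - a·x for each constraint:
  C1: 7 − 0 = 7  (slack)
  C2: 10 − 2 = 8  (slack)
  C3: 27 − 2 = 25  (slack)
  C4: 6 − 6 = 0  (binding)
  C5: 31 − 4 = 27  (slack)

Optimal: p = 0, q = 2
Binding: C4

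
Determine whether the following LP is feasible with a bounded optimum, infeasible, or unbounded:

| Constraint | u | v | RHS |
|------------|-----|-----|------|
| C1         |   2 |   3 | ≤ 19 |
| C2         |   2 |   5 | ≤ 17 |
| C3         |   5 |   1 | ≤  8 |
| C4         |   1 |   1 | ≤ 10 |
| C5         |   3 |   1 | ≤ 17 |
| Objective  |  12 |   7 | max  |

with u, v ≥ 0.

Feasible with a bounded optimal solution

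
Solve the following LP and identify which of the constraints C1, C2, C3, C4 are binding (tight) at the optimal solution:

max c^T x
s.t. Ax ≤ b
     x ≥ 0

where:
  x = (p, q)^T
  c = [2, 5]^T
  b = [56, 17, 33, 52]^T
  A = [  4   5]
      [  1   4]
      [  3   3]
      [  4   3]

At p = 9, q = 2, compute slack b - a·x for each constraint:
  C1: 56 − 46 = 10  (slack)
  C2: 17 − 17 = 0  (binding)
  C3: 33 − 33 = 0  (binding)
  C4: 52 − 42 = 10  (slack)

Optimal: p = 9, q = 2
Binding: C2, C3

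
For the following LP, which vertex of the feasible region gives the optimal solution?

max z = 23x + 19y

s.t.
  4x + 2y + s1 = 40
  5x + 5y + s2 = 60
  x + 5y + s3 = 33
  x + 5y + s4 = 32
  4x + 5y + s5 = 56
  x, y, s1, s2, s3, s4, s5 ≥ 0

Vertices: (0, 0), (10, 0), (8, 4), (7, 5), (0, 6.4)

Evaluate the objective at each vertex of the feasible region:
  z(0, 0) = 0
  z(10, 0) = 230
  z(8, 4) = 260  ←
  z(7, 5) = 256
  z(0, 6.4) = 121.6
The maximum is at x = 8, y = 4.

(8, 4)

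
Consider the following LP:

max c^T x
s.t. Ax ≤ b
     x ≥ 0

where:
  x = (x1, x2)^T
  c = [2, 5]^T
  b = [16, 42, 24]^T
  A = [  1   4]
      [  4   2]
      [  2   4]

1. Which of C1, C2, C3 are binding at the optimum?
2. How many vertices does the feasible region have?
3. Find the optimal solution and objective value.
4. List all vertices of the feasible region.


1. C1, C3
2. 5
3. x1 = 8, x2 = 2, z = 26
4. (0, 0), (10.5, 0), (10, 1), (8, 2), (0, 4)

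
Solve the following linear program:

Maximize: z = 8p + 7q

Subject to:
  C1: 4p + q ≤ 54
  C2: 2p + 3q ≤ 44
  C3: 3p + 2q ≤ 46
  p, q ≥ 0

Evaluate the objective at each vertex of the feasible region:
  z(0, 0) = 0
  z(13.5, 0) = 108
  z(12.4, 4.4) = 130
  z(10, 8) = 136  ←
  z(0, 14.67) = 102.7
The maximum is at p = 10, q = 8.

p = 10, q = 8, z = 136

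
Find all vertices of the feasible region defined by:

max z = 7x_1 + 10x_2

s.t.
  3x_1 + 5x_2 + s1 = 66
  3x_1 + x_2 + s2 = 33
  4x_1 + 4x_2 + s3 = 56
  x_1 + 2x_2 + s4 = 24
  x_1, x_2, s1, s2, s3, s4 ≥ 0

(0, 0), (11, 0), (9.5, 4.5), (4, 10), (0, 12)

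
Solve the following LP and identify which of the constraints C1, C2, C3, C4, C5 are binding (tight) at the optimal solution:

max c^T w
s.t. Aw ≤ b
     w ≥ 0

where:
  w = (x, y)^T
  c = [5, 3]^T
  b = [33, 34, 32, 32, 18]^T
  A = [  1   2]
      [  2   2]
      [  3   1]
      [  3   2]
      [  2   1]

At x = 4, y = 10, compute slack b - a·x for each constraint:
  C1: 33 − 24 = 9  (slack)
  C2: 34 − 28 = 6  (slack)
  C3: 32 − 22 = 10  (slack)
  C4: 32 − 32 = 0  (binding)
  C5: 18 − 18 = 0  (binding)

Optimal: x = 4, y = 10
Binding: C4, C5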